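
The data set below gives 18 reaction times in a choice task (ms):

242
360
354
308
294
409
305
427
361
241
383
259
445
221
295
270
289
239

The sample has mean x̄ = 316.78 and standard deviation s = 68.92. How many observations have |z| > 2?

Cutoffs: x̄ ± 2s = [178.94, 454.62].
Every value lies within the cutoffs.

0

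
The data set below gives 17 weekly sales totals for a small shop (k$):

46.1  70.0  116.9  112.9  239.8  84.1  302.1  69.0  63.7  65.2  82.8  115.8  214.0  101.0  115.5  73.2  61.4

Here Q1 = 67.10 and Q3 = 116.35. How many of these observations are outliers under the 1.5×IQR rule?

IQR = 49.25; fences at 67.10 − 73.875 = -6.775 and 116.35 + 73.875 = 190.225.
Outside the cutoffs: 214.0, 239.8, 302.1.

3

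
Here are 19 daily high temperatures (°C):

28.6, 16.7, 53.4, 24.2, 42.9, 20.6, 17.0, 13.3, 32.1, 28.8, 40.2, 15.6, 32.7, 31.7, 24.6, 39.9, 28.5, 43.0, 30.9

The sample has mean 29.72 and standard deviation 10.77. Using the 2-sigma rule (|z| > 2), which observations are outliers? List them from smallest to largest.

53.4

Cutoffs at x̄ ± 2s: 29.72 ± 2·10.77 = [8.18, 51.26].
53.4: z = 2.20, |z| > 2 → outlier.
Every other value lies within [8.18, 51.26].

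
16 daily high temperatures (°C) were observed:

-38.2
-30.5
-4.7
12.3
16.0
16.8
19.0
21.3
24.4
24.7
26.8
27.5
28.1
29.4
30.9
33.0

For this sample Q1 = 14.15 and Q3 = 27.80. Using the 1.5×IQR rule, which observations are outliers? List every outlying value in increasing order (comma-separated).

-38.2, -30.5

IQR = Q3 − Q1 = 27.80 − 14.15 = 13.65.
Lower fence = Q1 − 1.5·IQR = 14.15 − 20.475 = -6.325.
Upper fence = Q3 + 1.5·IQR = 27.80 + 20.475 = 48.275.
-38.2 < -6.325 → outlier.
-30.5 < -6.325 → outlier.
All remaining values lie within [-6.325, 48.275].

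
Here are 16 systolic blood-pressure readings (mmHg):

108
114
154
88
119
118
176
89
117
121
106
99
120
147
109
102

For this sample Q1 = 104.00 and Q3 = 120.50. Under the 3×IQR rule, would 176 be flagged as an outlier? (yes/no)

yes

IQR = Q3 − Q1 = 120.50 − 104.00 = 16.50.
Lower fence = Q1 − 3·IQR = 104.00 − 49.50 = 54.50.
Upper fence = Q3 + 3·IQR = 120.50 + 49.50 = 170.00.
176 lies above the upper fence.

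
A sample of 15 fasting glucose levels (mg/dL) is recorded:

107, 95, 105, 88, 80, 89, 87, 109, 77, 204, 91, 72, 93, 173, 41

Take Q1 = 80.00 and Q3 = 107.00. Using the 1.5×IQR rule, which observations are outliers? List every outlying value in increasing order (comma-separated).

173, 204

IQR = Q3 − Q1 = 107.00 − 80.00 = 27.00.
Lower fence = Q1 − 1.5·IQR = 80.00 − 40.50 = 39.50.
Upper fence = Q3 + 1.5·IQR = 107.00 + 40.50 = 147.50.
173 > 147.50 → outlier.
204 > 147.50 → outlier.
All remaining values lie within [39.50, 147.50].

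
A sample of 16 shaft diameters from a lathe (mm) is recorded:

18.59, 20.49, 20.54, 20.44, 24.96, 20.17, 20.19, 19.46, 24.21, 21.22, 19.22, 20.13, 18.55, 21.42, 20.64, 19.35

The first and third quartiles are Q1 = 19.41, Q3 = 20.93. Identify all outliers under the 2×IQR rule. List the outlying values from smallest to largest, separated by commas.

IQR = Q3 − Q1 = 20.93 − 19.41 = 1.52.
Lower fence = Q1 − 2·IQR = 19.41 − 3.04 = 16.37.
Upper fence = Q3 + 2·IQR = 20.93 + 3.04 = 23.97.
24.21 > 23.97 → outlier.
24.96 > 23.97 → outlier.
All remaining values lie within [16.37, 23.97].

24.21, 24.96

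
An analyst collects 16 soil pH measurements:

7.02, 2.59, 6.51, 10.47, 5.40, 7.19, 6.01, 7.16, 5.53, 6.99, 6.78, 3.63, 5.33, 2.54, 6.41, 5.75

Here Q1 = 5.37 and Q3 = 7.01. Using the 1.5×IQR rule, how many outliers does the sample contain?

3

IQR = 1.64; fences at 5.37 − 2.46 = 2.91 and 7.01 + 2.46 = 9.47.
Outside the cutoffs: 2.54, 2.59, 10.47.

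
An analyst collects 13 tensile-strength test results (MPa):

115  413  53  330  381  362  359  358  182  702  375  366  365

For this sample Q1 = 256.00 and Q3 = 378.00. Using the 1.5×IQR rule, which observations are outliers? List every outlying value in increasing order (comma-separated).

53, 702

IQR = Q3 − Q1 = 378.00 − 256.00 = 122.00.
Lower fence = Q1 − 1.5·IQR = 256.00 − 183.00 = 73.00.
Upper fence = Q3 + 1.5·IQR = 378.00 + 183.00 = 561.00.
53 < 73.00 → outlier.
702 > 561.00 → outlier.
All remaining values lie within [73.00, 561.00].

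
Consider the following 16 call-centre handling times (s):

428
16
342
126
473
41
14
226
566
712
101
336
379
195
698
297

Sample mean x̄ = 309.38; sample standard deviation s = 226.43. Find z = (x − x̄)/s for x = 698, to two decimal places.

z = (698 − 309.38) / 226.43 = 1.72.

1.72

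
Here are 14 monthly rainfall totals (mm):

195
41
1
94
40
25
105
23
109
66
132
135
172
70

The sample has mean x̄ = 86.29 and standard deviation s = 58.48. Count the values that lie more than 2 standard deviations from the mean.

Cutoffs: x̄ ± 2s = [-30.67, 203.25].
Every value lies within the cutoffs.

0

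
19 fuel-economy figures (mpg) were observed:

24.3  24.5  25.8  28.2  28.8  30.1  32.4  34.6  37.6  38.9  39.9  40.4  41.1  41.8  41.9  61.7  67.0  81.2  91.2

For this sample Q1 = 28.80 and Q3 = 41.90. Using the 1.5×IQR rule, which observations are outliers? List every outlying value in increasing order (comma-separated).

61.7, 67.0, 81.2, 91.2

IQR = Q3 − Q1 = 41.90 − 28.80 = 13.10.
Lower fence = Q1 − 1.5·IQR = 28.80 − 19.65 = 9.15.
Upper fence = Q3 + 1.5·IQR = 41.90 + 19.65 = 61.55.
61.7 > 61.55 → outlier.
67.0 > 61.55 → outlier.
81.2 > 61.55 → outlier.
91.2 > 61.55 → outlier.
All remaining values lie within [9.15, 61.55].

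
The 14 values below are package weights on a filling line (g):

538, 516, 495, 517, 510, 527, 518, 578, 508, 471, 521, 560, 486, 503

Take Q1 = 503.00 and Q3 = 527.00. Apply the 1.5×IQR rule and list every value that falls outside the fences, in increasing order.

IQR = Q3 − Q1 = 527.00 − 503.00 = 24.00.
Lower fence = Q1 − 1.5·IQR = 503.00 − 36.00 = 467.00.
Upper fence = Q3 + 1.5·IQR = 527.00 + 36.00 = 563.00.
578 > 563.00 → outlier.
All remaining values lie within [467.00, 563.00].

578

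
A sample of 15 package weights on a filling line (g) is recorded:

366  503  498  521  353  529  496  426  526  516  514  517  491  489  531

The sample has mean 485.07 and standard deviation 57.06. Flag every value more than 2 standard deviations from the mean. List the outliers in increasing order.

353, 366

Cutoffs at x̄ ± 2s: 485.07 ± 2·57.06 = [370.95, 599.19].
353: z = -2.31, |z| > 2 → outlier.
366: z = -2.09, |z| > 2 → outlier.
Every other value lies within [370.95, 599.19].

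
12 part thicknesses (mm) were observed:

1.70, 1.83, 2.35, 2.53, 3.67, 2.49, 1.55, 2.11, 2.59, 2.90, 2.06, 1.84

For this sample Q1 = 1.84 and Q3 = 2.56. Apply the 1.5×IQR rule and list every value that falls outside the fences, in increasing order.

IQR = Q3 − Q1 = 2.56 − 1.84 = 0.72.
Lower fence = Q1 − 1.5·IQR = 1.84 − 1.08 = 0.76.
Upper fence = Q3 + 1.5·IQR = 2.56 + 1.08 = 3.64.
3.67 > 3.64 → outlier.
All remaining values lie within [0.76, 3.64].

3.67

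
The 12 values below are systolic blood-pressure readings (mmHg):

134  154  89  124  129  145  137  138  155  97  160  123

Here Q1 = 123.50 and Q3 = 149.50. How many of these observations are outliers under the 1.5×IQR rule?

0

IQR = 26.00; fences at 123.50 − 39.00 = 84.50 and 149.50 + 39.00 = 188.50.
Every value lies within the cutoffs.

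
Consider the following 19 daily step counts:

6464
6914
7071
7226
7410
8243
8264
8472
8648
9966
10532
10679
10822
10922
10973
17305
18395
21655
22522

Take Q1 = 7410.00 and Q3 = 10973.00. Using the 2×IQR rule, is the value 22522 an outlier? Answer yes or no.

yes

IQR = Q3 − Q1 = 10973.00 − 7410.00 = 3563.00.
Lower fence = Q1 − 2·IQR = 7410.00 − 7126.00 = 284.00.
Upper fence = Q3 + 2·IQR = 10973.00 + 7126.00 = 18099.00.
22522 lies above the upper fence.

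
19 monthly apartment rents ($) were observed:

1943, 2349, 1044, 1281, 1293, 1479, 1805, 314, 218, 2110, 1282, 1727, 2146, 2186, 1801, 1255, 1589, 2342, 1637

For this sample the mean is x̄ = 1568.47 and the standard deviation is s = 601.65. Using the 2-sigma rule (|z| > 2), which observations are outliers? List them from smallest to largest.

218, 314

Cutoffs at x̄ ± 2s: 1568.47 ± 2·601.65 = [365.17, 2771.77].
218: z = -2.24, |z| > 2 → outlier.
314: z = -2.09, |z| > 2 → outlier.
Every other value lies within [365.17, 2771.77].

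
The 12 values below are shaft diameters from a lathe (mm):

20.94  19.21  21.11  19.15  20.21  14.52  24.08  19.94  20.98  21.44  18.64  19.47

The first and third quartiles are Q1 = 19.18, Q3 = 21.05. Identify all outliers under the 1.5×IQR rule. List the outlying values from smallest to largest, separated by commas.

IQR = Q3 − Q1 = 21.05 − 19.18 = 1.87.
Lower fence = Q1 − 1.5·IQR = 19.18 − 2.805 = 16.375.
Upper fence = Q3 + 1.5·IQR = 21.05 + 2.805 = 23.855.
14.52 < 16.375 → outlier.
24.08 > 23.855 → outlier.
All remaining values lie within [16.375, 23.855].

14.52, 24.08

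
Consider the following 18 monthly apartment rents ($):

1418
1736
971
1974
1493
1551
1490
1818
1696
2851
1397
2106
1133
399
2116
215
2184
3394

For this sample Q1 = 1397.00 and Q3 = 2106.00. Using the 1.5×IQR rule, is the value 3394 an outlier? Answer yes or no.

yes

IQR = Q3 − Q1 = 2106.00 − 1397.00 = 709.00.
Lower fence = Q1 − 1.5·IQR = 1397.00 − 1063.50 = 333.50.
Upper fence = Q3 + 1.5·IQR = 2106.00 + 1063.50 = 3169.50.
3394 lies above the upper fence.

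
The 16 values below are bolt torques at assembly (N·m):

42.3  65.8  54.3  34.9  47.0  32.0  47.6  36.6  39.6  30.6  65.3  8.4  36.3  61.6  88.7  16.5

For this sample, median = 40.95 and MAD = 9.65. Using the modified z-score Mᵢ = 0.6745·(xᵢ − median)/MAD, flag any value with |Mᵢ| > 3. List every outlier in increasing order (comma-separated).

88.7

|Mᵢ| > 3 ⇔ |xᵢ − 40.95| > 3·9.65/0.6745 = 42.92.
So outliers lie outside [-1.97, 83.87].
88.7: M = 3.34 → outlier.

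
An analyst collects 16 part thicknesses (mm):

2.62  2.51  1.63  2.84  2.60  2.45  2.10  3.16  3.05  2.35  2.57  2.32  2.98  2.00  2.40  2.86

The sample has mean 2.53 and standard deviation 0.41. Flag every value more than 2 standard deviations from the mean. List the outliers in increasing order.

1.63

Cutoffs at x̄ ± 2s: 2.53 ± 2·0.41 = [1.71, 3.35].
1.63: z = -2.20, |z| > 2 → outlier.
Every other value lies within [1.71, 3.35].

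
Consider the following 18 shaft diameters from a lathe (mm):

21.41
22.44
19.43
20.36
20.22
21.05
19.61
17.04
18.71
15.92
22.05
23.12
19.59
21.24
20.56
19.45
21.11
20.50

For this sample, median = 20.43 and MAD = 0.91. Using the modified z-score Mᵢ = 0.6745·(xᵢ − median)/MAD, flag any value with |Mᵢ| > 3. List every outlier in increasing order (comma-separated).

|Mᵢ| > 3 ⇔ |xᵢ − 20.43| > 3·0.91/0.6745 = 4.05.
So outliers lie outside [16.38, 24.48].
15.92: M = -3.34 → outlier.

15.92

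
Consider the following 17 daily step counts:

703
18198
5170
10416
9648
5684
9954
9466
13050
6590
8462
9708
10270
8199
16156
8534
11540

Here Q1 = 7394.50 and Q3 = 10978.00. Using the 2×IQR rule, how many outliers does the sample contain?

IQR = 3583.50; fences at 7394.50 − 7167.00 = 227.50 and 10978.00 + 7167.00 = 18145.00.
Outside the cutoffs: 18198.

1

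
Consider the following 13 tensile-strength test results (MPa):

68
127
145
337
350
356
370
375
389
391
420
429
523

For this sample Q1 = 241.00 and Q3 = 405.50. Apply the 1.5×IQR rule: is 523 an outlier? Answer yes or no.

IQR = Q3 − Q1 = 405.50 − 241.00 = 164.50.
Lower fence = Q1 − 1.5·IQR = 241.00 − 246.75 = -5.75.
Upper fence = Q3 + 1.5·IQR = 405.50 + 246.75 = 652.25.
523 lies within [-5.75, 652.25].

no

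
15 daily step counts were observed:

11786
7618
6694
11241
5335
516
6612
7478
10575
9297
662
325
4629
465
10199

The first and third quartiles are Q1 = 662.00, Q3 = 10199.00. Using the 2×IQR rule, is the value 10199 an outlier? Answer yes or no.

no

IQR = Q3 − Q1 = 10199.00 − 662.00 = 9537.00.
Lower fence = Q1 − 2·IQR = 662.00 − 19074.00 = -18412.00.
Upper fence = Q3 + 2·IQR = 10199.00 + 19074.00 = 29273.00.
10199 lies within [-18412.00, 29273.00].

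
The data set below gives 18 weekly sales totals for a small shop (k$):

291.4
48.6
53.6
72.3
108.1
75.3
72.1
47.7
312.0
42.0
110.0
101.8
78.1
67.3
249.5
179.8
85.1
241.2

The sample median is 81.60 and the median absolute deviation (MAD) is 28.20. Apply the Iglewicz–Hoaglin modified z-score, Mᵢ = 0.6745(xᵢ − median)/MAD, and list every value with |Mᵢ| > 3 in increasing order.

241.2, 249.5, 291.4, 312.0

|Mᵢ| > 3 ⇔ |xᵢ − 81.60| > 3·28.20/0.6745 = 125.43.
So outliers lie outside [-43.83, 207.03].
241.2: M = 3.82 → outlier.
249.5: M = 4.02 → outlier.
291.4: M = 5.02 → outlier.
312.0: M = 5.51 → outlier.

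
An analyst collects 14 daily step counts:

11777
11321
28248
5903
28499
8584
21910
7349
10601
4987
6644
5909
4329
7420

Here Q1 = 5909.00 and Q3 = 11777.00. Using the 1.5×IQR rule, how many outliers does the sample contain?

3

IQR = 5868.00; fences at 5909.00 − 8802.00 = -2893.00 and 11777.00 + 8802.00 = 20579.00.
Outside the cutoffs: 21910, 28248, 28499.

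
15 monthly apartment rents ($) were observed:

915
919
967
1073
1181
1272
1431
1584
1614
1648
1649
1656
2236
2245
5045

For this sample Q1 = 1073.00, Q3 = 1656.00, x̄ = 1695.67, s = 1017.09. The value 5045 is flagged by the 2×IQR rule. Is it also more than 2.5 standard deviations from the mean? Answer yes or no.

z = (5045 − 1695.67) / 1017.09 = 3.29.
|z| = 3.29 > 2.5.

yes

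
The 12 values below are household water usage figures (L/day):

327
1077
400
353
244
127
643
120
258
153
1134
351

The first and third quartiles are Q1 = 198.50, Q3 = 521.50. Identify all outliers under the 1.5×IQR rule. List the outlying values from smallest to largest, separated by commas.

1077, 1134

IQR = Q3 − Q1 = 521.50 − 198.50 = 323.00.
Lower fence = Q1 − 1.5·IQR = 198.50 − 484.50 = -286.00.
Upper fence = Q3 + 1.5·IQR = 521.50 + 484.50 = 1006.00.
1077 > 1006.00 → outlier.
1134 > 1006.00 → outlier.
All remaining values lie within [-286.00, 1006.00].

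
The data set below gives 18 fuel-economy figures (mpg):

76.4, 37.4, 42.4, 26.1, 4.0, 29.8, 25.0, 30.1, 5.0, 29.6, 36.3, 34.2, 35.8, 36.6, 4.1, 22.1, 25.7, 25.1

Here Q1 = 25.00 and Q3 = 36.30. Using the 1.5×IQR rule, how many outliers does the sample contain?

IQR = 11.30; fences at 25.00 − 16.95 = 8.05 and 36.30 + 16.95 = 53.25.
Outside the cutoffs: 4.0, 4.1, 5.0, 76.4.

4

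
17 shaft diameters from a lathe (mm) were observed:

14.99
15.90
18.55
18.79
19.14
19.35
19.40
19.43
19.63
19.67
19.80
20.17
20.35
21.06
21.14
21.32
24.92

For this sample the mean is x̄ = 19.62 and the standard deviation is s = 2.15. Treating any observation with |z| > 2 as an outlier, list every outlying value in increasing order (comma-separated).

14.99, 24.92

Cutoffs at x̄ ± 2s: 19.62 ± 2·2.15 = [15.32, 23.92].
14.99: z = -2.15, |z| > 2 → outlier.
24.92: z = 2.47, |z| > 2 → outlier.
Every other value lies within [15.32, 23.92].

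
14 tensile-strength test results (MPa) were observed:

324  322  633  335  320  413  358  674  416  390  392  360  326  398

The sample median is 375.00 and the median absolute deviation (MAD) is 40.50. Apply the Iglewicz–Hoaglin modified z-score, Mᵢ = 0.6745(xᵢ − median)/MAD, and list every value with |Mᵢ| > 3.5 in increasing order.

633, 674

|Mᵢ| > 3.5 ⇔ |xᵢ − 375.00| > 3.5·40.50/0.6745 = 210.16.
So outliers lie outside [164.84, 585.16].
633: M = 4.30 → outlier.
674: M = 4.98 → outlier.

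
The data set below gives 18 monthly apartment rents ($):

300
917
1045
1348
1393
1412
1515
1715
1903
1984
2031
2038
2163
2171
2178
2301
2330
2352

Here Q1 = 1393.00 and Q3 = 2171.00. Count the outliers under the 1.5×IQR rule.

IQR = 778.00; fences at 1393.00 − 1167.00 = 226.00 and 2171.00 + 1167.00 = 3338.00.
Every value lies within the cutoffs.

0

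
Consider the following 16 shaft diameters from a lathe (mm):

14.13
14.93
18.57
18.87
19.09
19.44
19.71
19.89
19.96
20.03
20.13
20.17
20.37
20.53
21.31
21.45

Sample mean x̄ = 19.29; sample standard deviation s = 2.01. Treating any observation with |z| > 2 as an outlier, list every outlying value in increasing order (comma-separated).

Cutoffs at x̄ ± 2s: 19.29 ± 2·2.01 = [15.27, 23.31].
14.13: z = -2.57, |z| > 2 → outlier.
14.93: z = -2.17, |z| > 2 → outlier.
Every other value lies within [15.27, 23.31].

14.13, 14.93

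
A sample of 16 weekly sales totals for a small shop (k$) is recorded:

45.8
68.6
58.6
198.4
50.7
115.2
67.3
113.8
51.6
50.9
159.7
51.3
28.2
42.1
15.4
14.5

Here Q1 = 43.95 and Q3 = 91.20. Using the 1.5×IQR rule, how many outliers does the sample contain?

IQR = 47.25; fences at 43.95 − 70.875 = -26.925 and 91.20 + 70.875 = 162.075.
Outside the cutoffs: 198.4.

1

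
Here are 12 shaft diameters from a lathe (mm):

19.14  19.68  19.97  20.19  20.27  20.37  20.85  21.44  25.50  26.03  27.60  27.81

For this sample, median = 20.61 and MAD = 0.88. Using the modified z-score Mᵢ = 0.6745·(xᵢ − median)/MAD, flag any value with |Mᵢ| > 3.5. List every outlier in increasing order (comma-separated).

25.50, 26.03, 27.60, 27.81

|Mᵢ| > 3.5 ⇔ |xᵢ − 20.61| > 3.5·0.88/0.6745 = 4.57.
So outliers lie outside [16.04, 25.18].
25.50: M = 3.75 → outlier.
26.03: M = 4.15 → outlier.
27.60: M = 5.36 → outlier.
27.81: M = 5.52 → outlier.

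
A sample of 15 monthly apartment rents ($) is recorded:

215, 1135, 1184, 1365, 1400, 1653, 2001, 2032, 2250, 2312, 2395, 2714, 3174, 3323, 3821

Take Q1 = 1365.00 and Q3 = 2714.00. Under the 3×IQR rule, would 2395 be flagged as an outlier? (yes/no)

no

IQR = Q3 − Q1 = 2714.00 − 1365.00 = 1349.00.
Lower fence = Q1 − 3·IQR = 1365.00 − 4047.00 = -2682.00.
Upper fence = Q3 + 3·IQR = 2714.00 + 4047.00 = 6761.00.
2395 lies within [-2682.00, 6761.00].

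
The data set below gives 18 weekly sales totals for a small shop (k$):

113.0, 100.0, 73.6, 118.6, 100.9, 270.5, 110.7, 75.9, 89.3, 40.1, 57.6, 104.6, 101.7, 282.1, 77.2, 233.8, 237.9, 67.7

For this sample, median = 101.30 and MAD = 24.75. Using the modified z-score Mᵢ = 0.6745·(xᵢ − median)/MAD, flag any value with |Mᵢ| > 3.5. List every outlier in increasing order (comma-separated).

|Mᵢ| > 3.5 ⇔ |xᵢ − 101.30| > 3.5·24.75/0.6745 = 128.43.
So outliers lie outside [-27.13, 229.73].
233.8: M = 3.61 → outlier.
237.9: M = 3.72 → outlier.
270.5: M = 4.61 → outlier.
282.1: M = 4.93 → outlier.

233.8, 237.9, 270.5, 282.1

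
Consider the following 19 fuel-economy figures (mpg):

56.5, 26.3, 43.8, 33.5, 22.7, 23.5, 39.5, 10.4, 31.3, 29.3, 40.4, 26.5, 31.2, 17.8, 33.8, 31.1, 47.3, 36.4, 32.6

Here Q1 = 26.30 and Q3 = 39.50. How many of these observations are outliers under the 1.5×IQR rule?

0

IQR = 13.20; fences at 26.30 − 19.80 = 6.50 and 39.50 + 19.80 = 59.30.
Every value lies within the cutoffs.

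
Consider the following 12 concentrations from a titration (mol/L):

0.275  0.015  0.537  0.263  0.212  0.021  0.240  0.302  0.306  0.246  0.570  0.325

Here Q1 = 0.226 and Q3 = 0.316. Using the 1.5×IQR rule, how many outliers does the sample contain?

IQR = 0.090; fences at 0.226 − 0.135 = 0.091 and 0.316 + 0.135 = 0.451.
Outside the cutoffs: 0.015, 0.021, 0.537, 0.570.

4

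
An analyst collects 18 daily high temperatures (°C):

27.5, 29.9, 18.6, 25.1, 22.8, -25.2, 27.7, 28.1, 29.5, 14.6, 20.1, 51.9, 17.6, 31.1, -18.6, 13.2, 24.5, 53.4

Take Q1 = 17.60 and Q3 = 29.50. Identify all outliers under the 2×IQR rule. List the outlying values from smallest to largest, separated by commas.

-25.2, -18.6, 53.4

IQR = Q3 − Q1 = 29.50 − 17.60 = 11.90.
Lower fence = Q1 − 2·IQR = 17.60 − 23.80 = -6.20.
Upper fence = Q3 + 2·IQR = 29.50 + 23.80 = 53.30.
-25.2 < -6.20 → outlier.
-18.6 < -6.20 → outlier.
53.4 > 53.30 → outlier.
All remaining values lie within [-6.20, 53.30].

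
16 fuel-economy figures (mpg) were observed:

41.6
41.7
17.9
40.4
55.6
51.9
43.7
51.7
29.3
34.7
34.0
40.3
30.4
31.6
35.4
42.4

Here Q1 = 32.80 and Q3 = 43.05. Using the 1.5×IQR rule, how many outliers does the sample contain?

IQR = 10.25; fences at 32.80 − 15.375 = 17.425 and 43.05 + 15.375 = 58.425.
Every value lies within the cutoffs.

0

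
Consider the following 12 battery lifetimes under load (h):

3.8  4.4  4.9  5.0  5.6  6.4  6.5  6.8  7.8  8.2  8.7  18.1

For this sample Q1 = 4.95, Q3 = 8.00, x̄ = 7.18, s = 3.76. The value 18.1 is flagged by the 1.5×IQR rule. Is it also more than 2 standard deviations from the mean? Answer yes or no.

z = (18.1 − 7.18) / 3.76 = 2.90.
|z| = 2.90 > 2.

yes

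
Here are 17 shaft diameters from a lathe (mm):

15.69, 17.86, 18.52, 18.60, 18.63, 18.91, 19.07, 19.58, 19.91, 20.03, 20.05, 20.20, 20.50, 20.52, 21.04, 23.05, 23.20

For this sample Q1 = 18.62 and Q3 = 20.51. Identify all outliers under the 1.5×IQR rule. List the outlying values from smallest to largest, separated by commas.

15.69

IQR = Q3 − Q1 = 20.51 − 18.62 = 1.89.
Lower fence = Q1 − 1.5·IQR = 18.62 − 2.835 = 15.785.
Upper fence = Q3 + 1.5·IQR = 20.51 + 2.835 = 23.345.
15.69 < 15.785 → outlier.
All remaining values lie within [15.785, 23.345].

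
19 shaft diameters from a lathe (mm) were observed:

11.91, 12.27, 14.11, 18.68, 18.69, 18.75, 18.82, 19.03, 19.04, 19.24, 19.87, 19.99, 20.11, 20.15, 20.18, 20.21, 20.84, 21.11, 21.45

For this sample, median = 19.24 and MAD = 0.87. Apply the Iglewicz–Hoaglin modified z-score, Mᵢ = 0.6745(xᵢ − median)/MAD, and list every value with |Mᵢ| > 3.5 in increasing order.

11.91, 12.27, 14.11

|Mᵢ| > 3.5 ⇔ |xᵢ − 19.24| > 3.5·0.87/0.6745 = 4.51.
So outliers lie outside [14.73, 23.75].
11.91: M = -5.68 → outlier.
12.27: M = -5.40 → outlier.
14.11: M = -3.98 → outlier.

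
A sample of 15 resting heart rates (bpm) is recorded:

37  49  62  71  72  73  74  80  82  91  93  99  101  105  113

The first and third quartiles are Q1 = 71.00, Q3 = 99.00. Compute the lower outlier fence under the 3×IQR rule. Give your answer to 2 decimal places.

-13.00

IQR = Q3 − Q1 = 99.00 − 71.00 = 28.00.
Lower fence = Q1 − 3·IQR = 71.00 − 84.00 = -13.00.
Upper fence = Q3 + 3·IQR = 99.00 + 84.00 = 183.00.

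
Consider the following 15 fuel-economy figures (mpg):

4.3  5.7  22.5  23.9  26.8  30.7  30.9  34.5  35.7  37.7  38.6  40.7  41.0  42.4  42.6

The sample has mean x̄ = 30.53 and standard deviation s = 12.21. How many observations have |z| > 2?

2

Cutoffs: x̄ ± 2s = [6.11, 54.95].
Outside the cutoffs: 4.3, 5.7.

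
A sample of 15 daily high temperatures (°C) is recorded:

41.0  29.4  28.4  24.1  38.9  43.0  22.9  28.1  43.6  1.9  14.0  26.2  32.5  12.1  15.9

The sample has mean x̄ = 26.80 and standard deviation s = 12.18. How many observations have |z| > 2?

Cutoffs: x̄ ± 2s = [2.44, 51.16].
Outside the cutoffs: 1.9.

1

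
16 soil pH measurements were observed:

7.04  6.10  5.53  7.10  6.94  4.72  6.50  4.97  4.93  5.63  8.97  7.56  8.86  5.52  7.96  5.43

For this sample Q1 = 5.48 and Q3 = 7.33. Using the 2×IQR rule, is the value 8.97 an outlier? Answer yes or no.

no

IQR = Q3 − Q1 = 7.33 − 5.48 = 1.85.
Lower fence = Q1 − 2·IQR = 5.48 − 3.70 = 1.78.
Upper fence = Q3 + 2·IQR = 7.33 + 3.70 = 11.03.
8.97 lies within [1.78, 11.03].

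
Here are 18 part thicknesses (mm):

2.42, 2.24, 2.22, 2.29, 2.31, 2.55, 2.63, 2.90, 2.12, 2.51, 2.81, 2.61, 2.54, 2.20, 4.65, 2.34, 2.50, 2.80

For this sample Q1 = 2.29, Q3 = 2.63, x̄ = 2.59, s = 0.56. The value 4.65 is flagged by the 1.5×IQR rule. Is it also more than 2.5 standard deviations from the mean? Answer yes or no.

z = (4.65 − 2.59) / 0.56 = 3.68.
|z| = 3.68 > 2.5.

yes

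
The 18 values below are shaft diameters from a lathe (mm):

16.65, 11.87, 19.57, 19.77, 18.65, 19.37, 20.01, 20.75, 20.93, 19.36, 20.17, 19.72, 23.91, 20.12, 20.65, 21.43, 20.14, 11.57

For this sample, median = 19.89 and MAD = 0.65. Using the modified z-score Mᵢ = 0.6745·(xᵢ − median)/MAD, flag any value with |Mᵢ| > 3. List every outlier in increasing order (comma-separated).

|Mᵢ| > 3 ⇔ |xᵢ − 19.89| > 3·0.65/0.6745 = 2.89.
So outliers lie outside [17.00, 22.78].
11.57: M = -8.63 → outlier.
11.87: M = -8.32 → outlier.
16.65: M = -3.36 → outlier.
23.91: M = 4.17 → outlier.

11.57, 11.87, 16.65, 23.91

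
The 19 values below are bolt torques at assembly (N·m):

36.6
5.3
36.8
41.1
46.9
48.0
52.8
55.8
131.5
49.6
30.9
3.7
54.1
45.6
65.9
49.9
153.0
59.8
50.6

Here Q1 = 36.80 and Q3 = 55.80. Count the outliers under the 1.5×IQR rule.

4

IQR = 19.00; fences at 36.80 − 28.50 = 8.30 and 55.80 + 28.50 = 84.30.
Outside the cutoffs: 3.7, 5.3, 131.5, 153.0.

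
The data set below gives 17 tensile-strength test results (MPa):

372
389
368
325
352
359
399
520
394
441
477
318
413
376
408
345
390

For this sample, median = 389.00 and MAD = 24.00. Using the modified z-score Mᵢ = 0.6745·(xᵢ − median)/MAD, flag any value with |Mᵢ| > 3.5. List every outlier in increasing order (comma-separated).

|Mᵢ| > 3.5 ⇔ |xᵢ − 389.00| > 3.5·24.00/0.6745 = 124.54.
So outliers lie outside [264.46, 513.54].
520: M = 3.68 → outlier.

520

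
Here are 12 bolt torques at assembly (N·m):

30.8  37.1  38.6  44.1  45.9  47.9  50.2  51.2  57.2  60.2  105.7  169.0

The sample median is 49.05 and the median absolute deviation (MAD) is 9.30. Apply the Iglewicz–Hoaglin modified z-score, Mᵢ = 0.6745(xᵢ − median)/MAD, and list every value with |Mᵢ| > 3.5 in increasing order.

|Mᵢ| > 3.5 ⇔ |xᵢ − 49.05| > 3.5·9.30/0.6745 = 48.26.
So outliers lie outside [0.79, 97.31].
105.7: M = 4.11 → outlier.
169.0: M = 8.70 → outlier.

105.7, 169.0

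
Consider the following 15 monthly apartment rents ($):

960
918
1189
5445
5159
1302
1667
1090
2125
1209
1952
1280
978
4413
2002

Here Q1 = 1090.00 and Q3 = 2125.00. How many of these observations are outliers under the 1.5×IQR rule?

IQR = 1035.00; fences at 1090.00 − 1552.50 = -462.50 and 2125.00 + 1552.50 = 3677.50.
Outside the cutoffs: 4413, 5159, 5445.

3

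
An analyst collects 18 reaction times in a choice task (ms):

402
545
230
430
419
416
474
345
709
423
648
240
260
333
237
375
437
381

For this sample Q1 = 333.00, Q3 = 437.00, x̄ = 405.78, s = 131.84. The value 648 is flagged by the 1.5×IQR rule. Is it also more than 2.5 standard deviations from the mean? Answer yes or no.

no

z = (648 − 405.78) / 131.84 = 1.84.
|z| = 1.84 ≤ 2.5.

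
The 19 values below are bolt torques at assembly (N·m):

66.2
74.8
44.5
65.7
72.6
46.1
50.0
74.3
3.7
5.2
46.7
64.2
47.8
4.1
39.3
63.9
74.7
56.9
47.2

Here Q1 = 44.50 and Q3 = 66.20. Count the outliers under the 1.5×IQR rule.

3

IQR = 21.70; fences at 44.50 − 32.55 = 11.95 and 66.20 + 32.55 = 98.75.
Outside the cutoffs: 3.7, 4.1, 5.2.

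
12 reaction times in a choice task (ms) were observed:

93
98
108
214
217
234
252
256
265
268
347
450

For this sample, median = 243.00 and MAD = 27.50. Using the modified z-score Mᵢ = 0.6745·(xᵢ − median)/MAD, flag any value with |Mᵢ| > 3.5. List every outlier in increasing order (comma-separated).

93, 98, 450

|Mᵢ| > 3.5 ⇔ |xᵢ − 243.00| > 3.5·27.50/0.6745 = 142.70.
So outliers lie outside [100.30, 385.70].
93: M = -3.68 → outlier.
98: M = -3.56 → outlier.
450: M = 5.08 → outlier.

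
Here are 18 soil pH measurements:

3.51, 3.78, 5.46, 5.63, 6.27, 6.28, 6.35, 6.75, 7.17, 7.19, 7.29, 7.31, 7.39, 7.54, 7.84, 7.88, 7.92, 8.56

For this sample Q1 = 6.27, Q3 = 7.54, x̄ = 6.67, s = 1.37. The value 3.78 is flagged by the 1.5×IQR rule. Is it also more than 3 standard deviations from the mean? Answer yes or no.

no

z = (3.78 − 6.67) / 1.37 = -2.11.
|z| = 2.11 ≤ 3.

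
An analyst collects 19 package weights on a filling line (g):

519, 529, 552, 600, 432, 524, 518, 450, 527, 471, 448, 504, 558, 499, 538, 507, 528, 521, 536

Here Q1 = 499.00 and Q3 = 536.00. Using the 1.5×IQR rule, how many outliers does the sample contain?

IQR = 37.00; fences at 499.00 − 55.50 = 443.50 and 536.00 + 55.50 = 591.50.
Outside the cutoffs: 432, 600.

2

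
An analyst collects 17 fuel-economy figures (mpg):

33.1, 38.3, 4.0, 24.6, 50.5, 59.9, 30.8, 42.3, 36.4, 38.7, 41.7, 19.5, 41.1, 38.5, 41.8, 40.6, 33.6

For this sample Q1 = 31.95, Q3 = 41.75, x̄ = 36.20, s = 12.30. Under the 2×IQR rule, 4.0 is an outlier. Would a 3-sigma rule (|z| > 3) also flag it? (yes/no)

z = (4.0 − 36.20) / 12.30 = -2.62.
|z| = 2.62 ≤ 3.

no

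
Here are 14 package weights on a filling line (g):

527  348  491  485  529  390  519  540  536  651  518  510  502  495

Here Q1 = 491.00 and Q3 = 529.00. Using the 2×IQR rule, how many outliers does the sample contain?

3

IQR = 38.00; fences at 491.00 − 76.00 = 415.00 and 529.00 + 76.00 = 605.00.
Outside the cutoffs: 348, 390, 651.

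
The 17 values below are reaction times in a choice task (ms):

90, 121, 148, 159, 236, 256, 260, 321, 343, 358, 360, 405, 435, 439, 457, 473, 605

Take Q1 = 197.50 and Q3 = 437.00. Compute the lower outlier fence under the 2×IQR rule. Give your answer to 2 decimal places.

-281.50

IQR = Q3 − Q1 = 437.00 − 197.50 = 239.50.
Lower fence = Q1 − 2·IQR = 197.50 − 479.00 = -281.50.
Upper fence = Q3 + 2·IQR = 437.00 + 479.00 = 916.00.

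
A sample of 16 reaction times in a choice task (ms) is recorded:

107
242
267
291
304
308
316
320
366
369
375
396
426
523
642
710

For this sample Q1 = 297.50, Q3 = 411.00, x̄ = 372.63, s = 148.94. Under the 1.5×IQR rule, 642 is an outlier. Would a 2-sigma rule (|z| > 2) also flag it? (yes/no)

no

z = (642 − 372.63) / 148.94 = 1.81.
|z| = 1.81 ≤ 2.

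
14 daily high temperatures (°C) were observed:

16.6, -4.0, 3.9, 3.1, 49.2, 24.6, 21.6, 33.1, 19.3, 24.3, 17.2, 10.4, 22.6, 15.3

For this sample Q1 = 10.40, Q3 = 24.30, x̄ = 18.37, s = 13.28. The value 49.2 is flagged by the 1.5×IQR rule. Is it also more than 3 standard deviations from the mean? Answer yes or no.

z = (49.2 − 18.37) / 13.28 = 2.32.
|z| = 2.32 ≤ 3.

no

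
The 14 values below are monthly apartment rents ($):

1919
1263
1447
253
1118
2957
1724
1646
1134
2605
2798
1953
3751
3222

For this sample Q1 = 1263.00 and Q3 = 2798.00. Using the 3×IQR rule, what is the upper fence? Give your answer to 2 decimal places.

IQR = Q3 − Q1 = 2798.00 − 1263.00 = 1535.00.
Lower fence = Q1 − 3·IQR = 1263.00 − 4605.00 = -3342.00.
Upper fence = Q3 + 3·IQR = 2798.00 + 4605.00 = 7403.00.

7403.00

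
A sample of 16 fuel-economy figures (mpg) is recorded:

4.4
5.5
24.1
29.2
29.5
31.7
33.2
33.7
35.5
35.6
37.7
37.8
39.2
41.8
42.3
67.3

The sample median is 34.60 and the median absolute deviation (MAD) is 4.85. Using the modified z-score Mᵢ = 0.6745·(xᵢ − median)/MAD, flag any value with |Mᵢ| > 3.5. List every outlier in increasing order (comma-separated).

|Mᵢ| > 3.5 ⇔ |xᵢ − 34.60| > 3.5·4.85/0.6745 = 25.17.
So outliers lie outside [9.43, 59.77].
4.4: M = -4.20 → outlier.
5.5: M = -4.05 → outlier.
67.3: M = 4.55 → outlier.

4.4, 5.5, 67.3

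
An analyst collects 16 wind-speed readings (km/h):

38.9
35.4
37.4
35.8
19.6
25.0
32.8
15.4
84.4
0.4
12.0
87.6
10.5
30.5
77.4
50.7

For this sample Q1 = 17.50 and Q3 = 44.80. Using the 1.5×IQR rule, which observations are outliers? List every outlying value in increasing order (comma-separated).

87.6

IQR = Q3 − Q1 = 44.80 − 17.50 = 27.30.
Lower fence = Q1 − 1.5·IQR = 17.50 − 40.95 = -23.45.
Upper fence = Q3 + 1.5·IQR = 44.80 + 40.95 = 85.75.
87.6 > 85.75 → outlier.
All remaining values lie within [-23.45, 85.75].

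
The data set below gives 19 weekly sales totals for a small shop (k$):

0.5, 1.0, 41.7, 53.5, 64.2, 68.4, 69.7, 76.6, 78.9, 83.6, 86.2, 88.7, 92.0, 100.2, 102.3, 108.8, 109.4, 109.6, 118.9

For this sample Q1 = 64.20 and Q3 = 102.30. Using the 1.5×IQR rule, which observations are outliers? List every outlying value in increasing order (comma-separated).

0.5, 1.0

IQR = Q3 − Q1 = 102.30 − 64.20 = 38.10.
Lower fence = Q1 − 1.5·IQR = 64.20 − 57.15 = 7.05.
Upper fence = Q3 + 1.5·IQR = 102.30 + 57.15 = 159.45.
0.5 < 7.05 → outlier.
1.0 < 7.05 → outlier.
All remaining values lie within [7.05, 159.45].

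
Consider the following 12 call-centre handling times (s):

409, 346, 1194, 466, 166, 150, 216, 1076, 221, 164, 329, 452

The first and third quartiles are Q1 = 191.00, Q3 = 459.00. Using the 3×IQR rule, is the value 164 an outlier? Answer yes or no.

IQR = Q3 − Q1 = 459.00 − 191.00 = 268.00.
Lower fence = Q1 − 3·IQR = 191.00 − 804.00 = -613.00.
Upper fence = Q3 + 3·IQR = 459.00 + 804.00 = 1263.00.
164 lies within [-613.00, 1263.00].

no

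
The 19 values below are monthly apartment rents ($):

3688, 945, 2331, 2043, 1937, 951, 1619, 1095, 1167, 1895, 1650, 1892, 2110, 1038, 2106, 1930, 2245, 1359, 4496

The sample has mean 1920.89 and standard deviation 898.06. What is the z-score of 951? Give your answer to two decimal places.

z = (951 − 1920.89) / 898.06 = -1.08.

-1.08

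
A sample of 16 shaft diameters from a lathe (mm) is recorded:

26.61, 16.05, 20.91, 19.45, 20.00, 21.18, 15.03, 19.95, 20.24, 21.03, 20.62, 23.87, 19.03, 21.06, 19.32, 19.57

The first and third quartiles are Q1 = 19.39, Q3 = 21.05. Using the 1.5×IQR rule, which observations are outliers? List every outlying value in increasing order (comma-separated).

IQR = Q3 − Q1 = 21.05 − 19.39 = 1.66.
Lower fence = Q1 − 1.5·IQR = 19.39 − 2.49 = 16.90.
Upper fence = Q3 + 1.5·IQR = 21.05 + 2.49 = 23.54.
15.03 < 16.90 → outlier.
16.05 < 16.90 → outlier.
23.87 > 23.54 → outlier.
26.61 > 23.54 → outlier.
All remaining values lie within [16.90, 23.54].

15.03, 16.05, 23.87, 26.61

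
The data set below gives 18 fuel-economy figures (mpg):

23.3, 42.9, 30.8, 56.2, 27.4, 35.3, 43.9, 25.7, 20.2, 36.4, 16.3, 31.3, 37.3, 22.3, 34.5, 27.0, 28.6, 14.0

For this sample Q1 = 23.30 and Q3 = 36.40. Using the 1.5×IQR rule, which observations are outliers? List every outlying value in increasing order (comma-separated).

56.2

IQR = Q3 − Q1 = 36.40 − 23.30 = 13.10.
Lower fence = Q1 − 1.5·IQR = 23.30 − 19.65 = 3.65.
Upper fence = Q3 + 1.5·IQR = 36.40 + 19.65 = 56.05.
56.2 > 56.05 → outlier.
All remaining values lie within [3.65, 56.05].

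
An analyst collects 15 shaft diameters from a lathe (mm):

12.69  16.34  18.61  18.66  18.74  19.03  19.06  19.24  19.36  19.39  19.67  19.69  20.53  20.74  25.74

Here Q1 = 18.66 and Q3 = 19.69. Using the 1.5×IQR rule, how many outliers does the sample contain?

3

IQR = 1.03; fences at 18.66 − 1.545 = 17.115 and 19.69 + 1.545 = 21.235.
Outside the cutoffs: 12.69, 16.34, 25.74.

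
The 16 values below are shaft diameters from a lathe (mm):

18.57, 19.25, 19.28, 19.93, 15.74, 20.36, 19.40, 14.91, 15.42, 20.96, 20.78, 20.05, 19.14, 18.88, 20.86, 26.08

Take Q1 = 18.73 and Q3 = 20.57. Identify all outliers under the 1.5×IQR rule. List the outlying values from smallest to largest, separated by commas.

14.91, 15.42, 15.74, 26.08

IQR = Q3 − Q1 = 20.57 − 18.73 = 1.84.
Lower fence = Q1 − 1.5·IQR = 18.73 − 2.76 = 15.97.
Upper fence = Q3 + 1.5·IQR = 20.57 + 2.76 = 23.33.
14.91 < 15.97 → outlier.
15.42 < 15.97 → outlier.
15.74 < 15.97 → outlier.
26.08 > 23.33 → outlier.
All remaining values lie within [15.97, 23.33].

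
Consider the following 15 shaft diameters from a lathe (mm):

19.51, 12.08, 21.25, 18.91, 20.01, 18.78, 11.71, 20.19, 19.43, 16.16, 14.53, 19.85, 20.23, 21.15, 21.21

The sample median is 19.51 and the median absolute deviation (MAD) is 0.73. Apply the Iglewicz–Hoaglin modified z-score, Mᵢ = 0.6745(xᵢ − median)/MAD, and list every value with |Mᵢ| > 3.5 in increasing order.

|Mᵢ| > 3.5 ⇔ |xᵢ − 19.51| > 3.5·0.73/0.6745 = 3.79.
So outliers lie outside [15.72, 23.30].
11.71: M = -7.21 → outlier.
12.08: M = -6.87 → outlier.
14.53: M = -4.60 → outlier.

11.71, 12.08, 14.53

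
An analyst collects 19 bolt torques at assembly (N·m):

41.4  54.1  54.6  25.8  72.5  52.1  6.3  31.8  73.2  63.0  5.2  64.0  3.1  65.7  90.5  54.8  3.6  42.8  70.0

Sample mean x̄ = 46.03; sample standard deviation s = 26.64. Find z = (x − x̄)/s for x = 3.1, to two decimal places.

z = (3.1 − 46.03) / 26.64 = -1.61.

-1.61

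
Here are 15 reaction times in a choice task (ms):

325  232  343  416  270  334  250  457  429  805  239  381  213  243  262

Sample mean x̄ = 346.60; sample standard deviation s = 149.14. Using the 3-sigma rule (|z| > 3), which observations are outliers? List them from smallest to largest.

Cutoffs at x̄ ± 3s: 346.60 ± 3·149.14 = [-100.82, 794.02].
805: z = 3.07, |z| > 3 → outlier.
Every other value lies within [-100.82, 794.02].

805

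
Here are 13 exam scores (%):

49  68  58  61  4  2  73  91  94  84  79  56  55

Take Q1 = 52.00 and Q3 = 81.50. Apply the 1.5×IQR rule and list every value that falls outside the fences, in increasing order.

IQR = Q3 − Q1 = 81.50 − 52.00 = 29.50.
Lower fence = Q1 − 1.5·IQR = 52.00 − 44.25 = 7.75.
Upper fence = Q3 + 1.5·IQR = 81.50 + 44.25 = 125.75.
2 < 7.75 → outlier.
4 < 7.75 → outlier.
All remaining values lie within [7.75, 125.75].

2, 4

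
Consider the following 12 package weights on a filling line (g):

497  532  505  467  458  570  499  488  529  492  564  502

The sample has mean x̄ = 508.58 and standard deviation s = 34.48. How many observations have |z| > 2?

0

Cutoffs: x̄ ± 2s = [439.62, 577.54].
Every value lies within the cutoffs.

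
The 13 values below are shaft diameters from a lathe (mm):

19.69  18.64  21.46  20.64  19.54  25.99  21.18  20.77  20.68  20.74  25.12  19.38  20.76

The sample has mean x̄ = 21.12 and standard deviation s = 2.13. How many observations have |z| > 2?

Cutoffs: x̄ ± 2s = [16.86, 25.38].
Outside the cutoffs: 25.99.

1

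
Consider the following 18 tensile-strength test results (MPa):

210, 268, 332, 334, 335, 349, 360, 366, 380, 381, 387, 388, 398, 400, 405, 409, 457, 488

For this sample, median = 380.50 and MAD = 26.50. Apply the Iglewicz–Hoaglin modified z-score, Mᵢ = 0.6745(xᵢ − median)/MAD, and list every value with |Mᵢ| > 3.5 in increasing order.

210

|Mᵢ| > 3.5 ⇔ |xᵢ − 380.50| > 3.5·26.50/0.6745 = 137.51.
So outliers lie outside [242.99, 518.01].
210: M = -4.34 → outlier.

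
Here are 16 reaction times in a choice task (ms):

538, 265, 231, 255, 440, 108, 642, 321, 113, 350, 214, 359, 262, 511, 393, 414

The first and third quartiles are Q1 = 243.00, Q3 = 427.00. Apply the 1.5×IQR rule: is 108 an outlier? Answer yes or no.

no

IQR = Q3 − Q1 = 427.00 − 243.00 = 184.00.
Lower fence = Q1 − 1.5·IQR = 243.00 − 276.00 = -33.00.
Upper fence = Q3 + 1.5·IQR = 427.00 + 276.00 = 703.00.
108 lies within [-33.00, 703.00].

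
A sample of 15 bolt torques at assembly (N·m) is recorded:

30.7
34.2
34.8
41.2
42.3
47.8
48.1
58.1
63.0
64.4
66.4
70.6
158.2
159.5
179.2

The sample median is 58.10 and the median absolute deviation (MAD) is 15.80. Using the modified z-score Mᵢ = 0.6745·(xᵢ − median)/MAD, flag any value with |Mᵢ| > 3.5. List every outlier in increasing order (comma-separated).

|Mᵢ| > 3.5 ⇔ |xᵢ − 58.10| > 3.5·15.80/0.6745 = 81.99.
So outliers lie outside [-23.89, 140.09].
158.2: M = 4.27 → outlier.
159.5: M = 4.33 → outlier.
179.2: M = 5.17 → outlier.

158.2, 159.5, 179.2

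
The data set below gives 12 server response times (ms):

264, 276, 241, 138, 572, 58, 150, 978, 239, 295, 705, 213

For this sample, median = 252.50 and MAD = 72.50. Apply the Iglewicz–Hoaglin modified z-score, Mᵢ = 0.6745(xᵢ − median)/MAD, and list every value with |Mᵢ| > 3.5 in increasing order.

705, 978

|Mᵢ| > 3.5 ⇔ |xᵢ − 252.50| > 3.5·72.50/0.6745 = 376.20.
So outliers lie outside [-123.70, 628.70].
705: M = 4.21 → outlier.
978: M = 6.75 → outlier.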